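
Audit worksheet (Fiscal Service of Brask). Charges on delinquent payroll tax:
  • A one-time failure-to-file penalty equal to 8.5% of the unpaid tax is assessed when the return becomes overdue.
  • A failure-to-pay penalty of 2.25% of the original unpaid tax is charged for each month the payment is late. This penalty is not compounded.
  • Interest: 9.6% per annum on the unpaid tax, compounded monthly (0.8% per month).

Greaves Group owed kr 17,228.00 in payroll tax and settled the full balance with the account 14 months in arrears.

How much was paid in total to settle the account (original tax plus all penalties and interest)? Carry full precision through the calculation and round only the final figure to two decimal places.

kr 26,152.35

Failure-to-file penalty: 8.5% × kr 17,228.00 = kr 1,464.38
Failure-to-pay penalty = 2.25% × kr 17,228.00 × 14 mo = kr 5,426.82
Interest: kr 17,228.00 × ((1 + 0.008)^14 − 1) = kr 17,228.00 × 0.1180145… = kr 2,033.1544…
Total = kr 17,228.00 + kr 6,891.2000 + kr 2,033.1544… = kr 26,152.35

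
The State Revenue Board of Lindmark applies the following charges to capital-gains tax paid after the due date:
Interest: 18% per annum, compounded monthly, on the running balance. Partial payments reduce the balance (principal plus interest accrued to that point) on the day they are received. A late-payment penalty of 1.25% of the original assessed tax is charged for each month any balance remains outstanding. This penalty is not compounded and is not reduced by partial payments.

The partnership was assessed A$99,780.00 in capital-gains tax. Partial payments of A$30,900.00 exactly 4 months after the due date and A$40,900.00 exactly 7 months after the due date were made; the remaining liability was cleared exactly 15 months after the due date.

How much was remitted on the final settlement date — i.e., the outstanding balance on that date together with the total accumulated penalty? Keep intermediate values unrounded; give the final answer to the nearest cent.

Monthly rate = 18% ÷ 12 = 1.5%
Balance at month 4: A$99,780.0000 × (1 + 0.015)^4 = A$105,902.8551…
After A$30,900.00 payment: A$105,902.8551… − A$30,900.00 = A$75,002.8551…
Balance at month 7: A$75,002.8551… × (1 + 0.015)^3 = A$78,428.8636…
After A$40,900.00 payment: A$78,428.8636… − A$40,900.00 = A$37,528.8636…
Balance at month 15: A$37,528.8636… × (1 + 0.015)^8 = A$42,275.9867…
Penalty: 15 × 1.25% × A$99,780.00 = A$18,708.75
Final settlement = outstanding balance + penalty = A$42,275.9867… + A$18,708.75 = A$60,984.74

A$60,984.74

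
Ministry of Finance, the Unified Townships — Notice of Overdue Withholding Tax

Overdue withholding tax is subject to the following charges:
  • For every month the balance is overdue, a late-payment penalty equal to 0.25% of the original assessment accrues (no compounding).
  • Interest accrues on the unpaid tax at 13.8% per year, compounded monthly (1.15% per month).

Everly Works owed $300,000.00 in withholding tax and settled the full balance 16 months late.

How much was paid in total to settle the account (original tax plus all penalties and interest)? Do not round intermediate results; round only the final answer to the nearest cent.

Late-payment penalty: 16 × 0.25% × $300,000.00 = $12,000.00
Interest: $300,000.00 × ((1 + 0.0115)^16 − 1) = $300,000.00 × 0.2007544… = $60,226.3258…
Total = $300,000.00 + $12,000.0000 + $60,226.3258… = $372,226.33

$372,226.33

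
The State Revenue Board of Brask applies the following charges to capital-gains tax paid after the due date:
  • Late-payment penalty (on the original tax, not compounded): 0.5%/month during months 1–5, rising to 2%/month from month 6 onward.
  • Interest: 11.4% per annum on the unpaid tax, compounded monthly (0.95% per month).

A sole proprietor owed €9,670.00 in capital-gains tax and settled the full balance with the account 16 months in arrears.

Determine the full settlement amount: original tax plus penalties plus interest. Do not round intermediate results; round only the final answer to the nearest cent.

€13,618.51

Penalty, months 1–5: 5 × 0.5% × €9,670.00 = €241.75
Penalty, months 6–16: 11 × 2% × €9,670.00 = €2,127.40
Interest: €9,670.00 × ((1 + 0.0095)^16 − 1) = €9,670.00 × 0.1633253… = €1,579.3556…
Total = €9,670.00 + €2,369.1500 + €1,579.3556… = €13,618.51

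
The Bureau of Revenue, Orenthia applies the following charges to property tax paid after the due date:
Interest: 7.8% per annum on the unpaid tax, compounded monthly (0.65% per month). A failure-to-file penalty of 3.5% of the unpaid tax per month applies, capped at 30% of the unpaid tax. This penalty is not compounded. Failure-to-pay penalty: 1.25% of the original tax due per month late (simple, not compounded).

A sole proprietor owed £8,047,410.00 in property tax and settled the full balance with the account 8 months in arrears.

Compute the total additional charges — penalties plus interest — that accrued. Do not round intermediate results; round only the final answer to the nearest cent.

Failure-to-file: 8 × 3.5% × £8,047,410.00 = £2,253,274.80 (under the 30% cap)
Failure-to-pay penalty: 8 × 1.25% × £8,047,410.00 = £804,741.00
Interest: £8,047,410.00 × ((1 + 0.0065)^8 − 1) = £8,047,410.00 × 0.0531985… = £428,110.1780…
Penalties + interest = £3,058,015.8000 + £428,110.1780… = £3,486,125.98

£3,486,125.98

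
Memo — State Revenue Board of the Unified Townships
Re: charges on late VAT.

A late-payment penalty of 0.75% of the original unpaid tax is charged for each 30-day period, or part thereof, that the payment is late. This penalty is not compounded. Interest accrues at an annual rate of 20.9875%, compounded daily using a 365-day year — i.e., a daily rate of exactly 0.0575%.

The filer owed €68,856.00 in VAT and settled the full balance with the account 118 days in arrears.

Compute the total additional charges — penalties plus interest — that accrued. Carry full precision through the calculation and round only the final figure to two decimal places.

Penalty periods: ⌈118/30⌉ = 4; penalty = 4 × 0.75% × €68,856.00 = €2,065.68
Interest: €68,856.00 × ((1 + 0.000575)^118 − 1) = €68,856.00 × 0.07018390… = €4,832.5825…
Penalties + interest = €2,065.6800 + €4,832.5825… = €6,898.26

€6,898.26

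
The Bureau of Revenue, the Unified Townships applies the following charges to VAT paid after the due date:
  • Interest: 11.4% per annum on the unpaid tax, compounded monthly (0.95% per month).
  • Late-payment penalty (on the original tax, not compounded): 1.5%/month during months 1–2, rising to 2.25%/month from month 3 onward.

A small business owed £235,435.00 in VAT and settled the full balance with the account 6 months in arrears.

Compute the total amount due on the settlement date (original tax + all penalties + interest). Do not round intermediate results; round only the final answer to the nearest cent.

Penalty, months 1–2: 2 × 1.5% × £235,435.00 = £7,063.05
Penalty, months 3–6: 4 × 2.25% × £235,435.00 = £21,189.15
Interest: £235,435.00 × ((1 + 0.0095)^6 − 1) = £235,435.00 × 0.0583710… = £13,742.5811…
Total = £235,435.00 + £28,252.2000 + £13,742.5811… = £277,429.78

£277,429.78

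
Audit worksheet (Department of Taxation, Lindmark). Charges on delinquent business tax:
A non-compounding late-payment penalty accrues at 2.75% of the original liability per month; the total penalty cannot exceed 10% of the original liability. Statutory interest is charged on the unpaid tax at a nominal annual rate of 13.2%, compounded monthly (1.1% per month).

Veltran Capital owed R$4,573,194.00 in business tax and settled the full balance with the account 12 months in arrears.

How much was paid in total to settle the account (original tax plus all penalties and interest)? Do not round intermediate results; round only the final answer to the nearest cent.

R$5,672,069.39

Penalty (uncapped): 12 × 2.75% × R$4,573,194.00 = R$1,509,154.02; cap = 10% × R$4,573,194.00 = R$457,319.40 → penalty = R$457,319.40
Interest: R$4,573,194.00 × ((1 + 0.011)^12 − 1) = R$4,573,194.00 × 0.1402862… = R$641,555.9921…
Total = R$4,573,194.00 + R$457,319.4000 + R$641,555.9921… = R$5,672,069.39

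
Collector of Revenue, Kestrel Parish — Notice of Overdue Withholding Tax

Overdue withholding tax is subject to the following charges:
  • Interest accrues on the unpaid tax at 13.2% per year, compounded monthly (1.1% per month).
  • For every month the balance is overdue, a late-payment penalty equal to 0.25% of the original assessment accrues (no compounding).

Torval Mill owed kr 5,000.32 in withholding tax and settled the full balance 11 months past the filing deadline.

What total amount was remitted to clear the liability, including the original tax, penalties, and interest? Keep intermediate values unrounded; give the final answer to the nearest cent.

Late-payment penalty = 0.25% × kr 5,000.32 × 11 mo = kr 137.51…
Interest: kr 5,000.32 × ((1 + 0.011)^11 − 1) = kr 5,000.32 × 0.1278795… = kr 639.4385…
Total = kr 5,000.32 + kr 137.5088 + kr 639.4385… = kr 5,777.27

kr 5,777.27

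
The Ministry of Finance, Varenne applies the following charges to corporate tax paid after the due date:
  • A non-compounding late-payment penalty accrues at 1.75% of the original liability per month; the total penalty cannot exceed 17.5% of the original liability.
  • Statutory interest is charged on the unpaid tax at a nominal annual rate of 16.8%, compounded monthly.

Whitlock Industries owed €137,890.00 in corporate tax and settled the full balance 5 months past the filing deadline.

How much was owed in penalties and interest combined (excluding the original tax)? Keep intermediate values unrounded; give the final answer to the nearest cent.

€21,991.75

Penalty: 5 × 1.75% × €137,890.00 = €12,065.38… (below the 17.5% cap of €24,130.75)
Interest (16.8%/yr ÷ 12 = 1.4%/month): €137,890.00 × ((1 + 0.014)^5 − 1) = €9,926.3747…
Penalties + interest = €12,065.3750 + €9,926.3747… = €21,991.75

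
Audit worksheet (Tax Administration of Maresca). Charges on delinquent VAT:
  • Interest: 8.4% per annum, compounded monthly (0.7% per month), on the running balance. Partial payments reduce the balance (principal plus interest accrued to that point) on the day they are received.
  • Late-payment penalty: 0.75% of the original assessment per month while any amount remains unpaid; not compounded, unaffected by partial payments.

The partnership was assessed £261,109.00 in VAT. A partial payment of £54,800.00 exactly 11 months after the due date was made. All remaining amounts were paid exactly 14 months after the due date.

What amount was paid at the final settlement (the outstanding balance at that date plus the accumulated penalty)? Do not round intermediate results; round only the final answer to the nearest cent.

£259,352.77

Balance at month 11: £261,109.0000 × (1 + 0.007)^11 = £281,933.0681…
After £54,800.00 payment: £281,933.0681… − £54,800.00 = £227,133.0681…
Balance at month 14: £227,133.0681… × (1 + 0.007)^3 = £231,936.3290…
Penalty: 14 × 0.75% × £261,109.00 = £27,416.45…
Final settlement = outstanding balance + penalty = £231,936.3290… + £27,416.45… = £259,352.77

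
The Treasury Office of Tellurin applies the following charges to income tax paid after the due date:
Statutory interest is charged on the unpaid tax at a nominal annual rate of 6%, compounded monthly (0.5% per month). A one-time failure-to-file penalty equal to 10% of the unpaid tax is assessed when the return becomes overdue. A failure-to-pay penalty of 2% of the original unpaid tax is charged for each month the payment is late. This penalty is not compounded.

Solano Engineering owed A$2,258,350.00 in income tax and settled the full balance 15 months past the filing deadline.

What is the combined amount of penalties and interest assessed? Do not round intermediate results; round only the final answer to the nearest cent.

A$1,078,774.81

Failure-to-file penalty: 10% × A$2,258,350.00 = A$225,835.00
Failure-to-pay penalty: 15 × 2% × A$2,258,350.00 = A$677,505.00
Interest: A$2,258,350.00 × ((1 + 0.005)^15 − 1) = A$2,258,350.00 × 0.0776827… = A$175,434.8104…
Penalties + interest = A$903,340.0000 + A$175,434.8104… = A$1,078,774.81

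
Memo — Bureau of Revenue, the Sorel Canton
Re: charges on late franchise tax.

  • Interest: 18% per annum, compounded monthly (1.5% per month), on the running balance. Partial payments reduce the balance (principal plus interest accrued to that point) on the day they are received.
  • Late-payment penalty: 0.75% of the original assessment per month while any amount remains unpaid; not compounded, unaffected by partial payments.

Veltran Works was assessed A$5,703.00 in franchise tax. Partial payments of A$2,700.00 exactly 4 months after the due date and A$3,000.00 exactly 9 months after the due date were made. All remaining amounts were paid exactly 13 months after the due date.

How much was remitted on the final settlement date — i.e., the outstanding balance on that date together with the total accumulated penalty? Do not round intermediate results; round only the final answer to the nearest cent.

A$1,205.69

Balance at month 4: A$5,703.0000 × (1 + 0.015)^4 = A$6,052.9563…
After A$2,700.00 payment: A$6,052.9563… − A$2,700.00 = A$3,352.9563…
Balance at month 9: A$3,352.9563… × (1 + 0.015)^5 = A$3,612.0862…
After A$3,000.00 payment: A$3,612.0862… − A$3,000.00 = A$612.0862…
Balance at month 13: A$612.0862… × (1 + 0.015)^4 = A$649.6460…
Penalty: 13 × 0.75% × A$5,703.00 = A$556.04…
Final settlement = outstanding balance + penalty = A$649.6460… + A$556.04… = A$1,205.69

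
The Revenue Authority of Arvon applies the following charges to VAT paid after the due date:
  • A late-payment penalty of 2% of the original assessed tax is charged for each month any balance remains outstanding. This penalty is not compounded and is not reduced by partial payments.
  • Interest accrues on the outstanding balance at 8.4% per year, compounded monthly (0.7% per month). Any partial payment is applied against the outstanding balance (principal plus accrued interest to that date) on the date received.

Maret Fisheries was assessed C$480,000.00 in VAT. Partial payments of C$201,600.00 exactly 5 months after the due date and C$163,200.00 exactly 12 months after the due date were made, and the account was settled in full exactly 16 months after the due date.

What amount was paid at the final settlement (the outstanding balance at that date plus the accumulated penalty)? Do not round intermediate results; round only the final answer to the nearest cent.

Balance at month 5: C$480,000.0000 × (1 + 0.007)^5 = C$497,036.8522…
After C$201,600.00 payment: C$497,036.8522… − C$201,600.00 = C$295,436.8522…
Balance at month 12: C$295,436.8522… × (1 + 0.007)^7 = C$310,220.8341…
After C$163,200.00 payment: C$310,220.8341… − C$163,200.00 = C$147,020.8341…
Balance at month 16: C$147,020.8341… × (1 + 0.007)^4 = C$151,180.8436…
Penalty: 16 × 2% × C$480,000.00 = C$153,600.00
Final settlement = outstanding balance + penalty = C$151,180.8436… + C$153,600.00 = C$304,780.84

C$304,780.84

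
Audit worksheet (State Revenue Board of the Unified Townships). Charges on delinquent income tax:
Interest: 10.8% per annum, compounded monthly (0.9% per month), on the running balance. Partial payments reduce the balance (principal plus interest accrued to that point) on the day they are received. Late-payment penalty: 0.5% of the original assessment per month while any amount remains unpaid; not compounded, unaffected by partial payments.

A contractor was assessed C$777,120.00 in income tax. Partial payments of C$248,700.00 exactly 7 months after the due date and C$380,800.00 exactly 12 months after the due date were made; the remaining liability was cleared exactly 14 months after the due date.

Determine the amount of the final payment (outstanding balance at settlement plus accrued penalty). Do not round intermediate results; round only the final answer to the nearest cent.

Balance at month 7: C$777,120.0000 × (1 + 0.009)^7 = C$827,420.4488…
After C$248,700.00 payment: C$827,420.4488… − C$248,700.00 = C$578,720.4488…
Balance at month 12: C$578,720.4488… × (1 + 0.009)^5 = C$605,235.8704…
After C$380,800.00 payment: C$605,235.8704… − C$380,800.00 = C$224,435.8704…
Balance at month 14: C$224,435.8704… × (1 + 0.009)^2 = C$228,493.8954…
Penalty: 14 × 0.5% × C$777,120.00 = C$54,398.40
Final settlement = outstanding balance + penalty = C$228,493.8954… + C$54,398.40 = C$282,892.30

C$282,892.30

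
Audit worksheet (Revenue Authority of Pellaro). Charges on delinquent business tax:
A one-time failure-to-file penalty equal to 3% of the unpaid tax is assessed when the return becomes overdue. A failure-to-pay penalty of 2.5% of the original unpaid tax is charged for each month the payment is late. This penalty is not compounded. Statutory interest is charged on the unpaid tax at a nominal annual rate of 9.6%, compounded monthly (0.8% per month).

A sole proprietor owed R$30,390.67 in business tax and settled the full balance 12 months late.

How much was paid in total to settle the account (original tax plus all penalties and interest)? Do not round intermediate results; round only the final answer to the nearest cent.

Failure-to-file penalty: 3% × R$30,390.67 = R$911.72…
Failure-to-pay penalty = 2.5% × R$30,390.67 × 12 mo = R$9,117.20…
Interest: R$30,390.67 × ((1 + 0.008)^12 − 1) = R$30,390.67 × 0.1003387… = R$3,049.3601…
Total = R$30,390.67 + R$10,028.9211 + R$3,049.3601… = R$43,468.95

R$43,468.95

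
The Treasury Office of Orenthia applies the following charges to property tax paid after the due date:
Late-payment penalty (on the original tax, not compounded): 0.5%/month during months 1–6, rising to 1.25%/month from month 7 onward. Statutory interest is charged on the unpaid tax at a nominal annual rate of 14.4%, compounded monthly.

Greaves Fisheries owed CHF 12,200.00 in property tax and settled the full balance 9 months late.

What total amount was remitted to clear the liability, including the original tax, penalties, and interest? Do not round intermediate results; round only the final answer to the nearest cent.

Penalty, months 1–6: 6 × 0.5% × CHF 12,200.00 = CHF 366.00
Penalty, months 7–9: 3 × 1.25% × CHF 12,200.00 = CHF 457.50
Interest (14.4%/yr ÷ 12 = 1.2%/month): CHF 12,200.00 × ((1 + 0.012)^9 − 1) = CHF 1,382.6479…
Total = CHF 12,200.00 + CHF 823.5000 + CHF 1,382.6479… = CHF 14,406.15

CHF 14,406.15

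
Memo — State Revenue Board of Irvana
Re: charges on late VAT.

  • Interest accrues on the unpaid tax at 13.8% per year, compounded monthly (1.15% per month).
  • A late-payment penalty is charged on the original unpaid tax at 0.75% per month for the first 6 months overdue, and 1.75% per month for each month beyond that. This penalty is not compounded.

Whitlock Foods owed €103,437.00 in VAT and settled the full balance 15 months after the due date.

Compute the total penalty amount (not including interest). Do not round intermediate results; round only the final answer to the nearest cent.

Penalty, months 1–6: 6 × 0.75% × €103,437.00 = €4,654.67…
Penalty, months 7–15: 9 × 1.75% × €103,437.00 = €16,291.33…
Total penalty = €4,654.67… + €16,291.33… = €20,945.99

€20,945.99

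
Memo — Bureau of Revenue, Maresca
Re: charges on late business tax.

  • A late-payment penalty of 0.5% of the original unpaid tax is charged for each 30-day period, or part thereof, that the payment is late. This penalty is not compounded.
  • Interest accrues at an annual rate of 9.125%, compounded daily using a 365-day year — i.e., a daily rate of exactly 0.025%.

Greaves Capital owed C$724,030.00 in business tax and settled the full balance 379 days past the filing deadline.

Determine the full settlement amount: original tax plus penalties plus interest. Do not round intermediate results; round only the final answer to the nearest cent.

Penalty periods: ⌈379/30⌉ = 13; penalty = 13 × 0.5% × C$724,030.00 = C$47,061.95
Interest: C$724,030.00 × ((1 + 0.00025)^379 − 1) = C$724,030.00 × 0.09937096… = C$71,947.5534…
Total = C$724,030.00 + C$47,061.9500 + C$71,947.5534… = C$843,039.50

C$843,039.50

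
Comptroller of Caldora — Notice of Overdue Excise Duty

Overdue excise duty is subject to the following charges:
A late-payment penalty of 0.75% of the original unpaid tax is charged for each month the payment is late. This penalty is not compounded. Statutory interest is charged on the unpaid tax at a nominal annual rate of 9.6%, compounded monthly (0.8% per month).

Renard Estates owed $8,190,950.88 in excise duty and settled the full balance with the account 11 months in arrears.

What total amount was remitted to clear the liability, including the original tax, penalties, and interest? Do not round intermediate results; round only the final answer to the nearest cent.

Late-payment penalty: 11 × 0.75% × $8,190,950.88 = $675,753.45…
Interest: $8,190,950.88 × ((1 + 0.008)^11 − 1) = $8,190,950.88 × 0.0916058… = $750,338.9926…
Total = $8,190,950.88 + $675,753.4476 + $750,338.9926… = $9,617,043.32

$9,617,043.32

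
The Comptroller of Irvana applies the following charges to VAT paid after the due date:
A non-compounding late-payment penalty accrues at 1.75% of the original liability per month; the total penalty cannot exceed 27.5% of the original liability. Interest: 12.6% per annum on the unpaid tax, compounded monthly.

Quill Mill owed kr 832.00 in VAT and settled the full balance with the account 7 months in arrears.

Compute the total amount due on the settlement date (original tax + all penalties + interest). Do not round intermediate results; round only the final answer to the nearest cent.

Penalty: 7 × 1.75% × kr 832.00 = kr 101.92 (below the 27.5% cap of kr 228.80)
Interest (12.6%/yr ÷ 12 = 1.05%/month): kr 832.00 × ((1 + 0.0105)^7 − 1) = kr 63.1124…
Total = kr 832.00 + kr 101.9200 + kr 63.1124… = kr 997.03

kr 997.03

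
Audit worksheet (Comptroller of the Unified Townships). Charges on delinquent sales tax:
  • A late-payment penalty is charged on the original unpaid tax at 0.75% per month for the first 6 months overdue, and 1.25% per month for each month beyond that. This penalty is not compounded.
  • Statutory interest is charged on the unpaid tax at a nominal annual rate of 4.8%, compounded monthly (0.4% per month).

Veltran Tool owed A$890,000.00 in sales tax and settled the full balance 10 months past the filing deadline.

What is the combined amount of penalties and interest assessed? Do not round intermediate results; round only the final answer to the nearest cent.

Penalty, months 1–6: 6 × 0.75% × A$890,000.00 = A$40,050.00
Penalty, months 7–10: 4 × 1.25% × A$890,000.00 = A$44,500.00
Interest: A$890,000.00 × ((1 + 0.004)^10 − 1) = A$890,000.00 × 0.0407277… = A$36,247.6833…
Penalties + interest = A$84,550.0000 + A$36,247.6833… = A$120,797.68

A$120,797.68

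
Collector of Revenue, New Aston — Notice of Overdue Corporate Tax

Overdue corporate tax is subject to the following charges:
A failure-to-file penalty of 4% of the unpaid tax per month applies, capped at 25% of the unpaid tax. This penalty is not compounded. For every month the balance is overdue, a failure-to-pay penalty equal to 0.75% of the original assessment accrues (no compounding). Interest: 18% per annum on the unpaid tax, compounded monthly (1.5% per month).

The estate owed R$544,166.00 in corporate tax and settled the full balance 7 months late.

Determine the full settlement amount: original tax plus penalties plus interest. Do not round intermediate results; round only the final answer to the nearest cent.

Failure-to-file: 7 × 4% × R$544,166.00 = R$152,366.48, capped at 25% × R$544,166.00 = R$136,041.50
Failure-to-pay penalty = 0.75% × R$544,166.00 × 7 mo = R$28,568.72…
Interest: R$544,166.00 × ((1 + 0.015)^7 − 1) = R$544,166.00 × 0.1098449… = R$59,773.8669…
Total = R$544,166.00 + R$164,610.2150 + R$59,773.8669… = R$768,550.08

R$768,550.08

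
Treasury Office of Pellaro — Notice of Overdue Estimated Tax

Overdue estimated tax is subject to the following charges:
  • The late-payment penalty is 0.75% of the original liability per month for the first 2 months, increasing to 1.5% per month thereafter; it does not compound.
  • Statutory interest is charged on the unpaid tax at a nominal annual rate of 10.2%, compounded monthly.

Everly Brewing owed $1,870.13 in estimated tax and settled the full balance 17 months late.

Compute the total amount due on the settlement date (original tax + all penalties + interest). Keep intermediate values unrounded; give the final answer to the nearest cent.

$2,608.38

Penalty, months 1–2: 2 × 0.75% × $1,870.13 = $28.05…
Penalty, months 3–17: 15 × 1.5% × $1,870.13 = $420.78…
Interest (10.2%/yr ÷ 12 = 0.85%/month): $1,870.13 × ((1 + 0.0085)^17 − 1) = $289.4144…
Total = $1,870.13 + $448.8312 + $289.4144… = $2,608.38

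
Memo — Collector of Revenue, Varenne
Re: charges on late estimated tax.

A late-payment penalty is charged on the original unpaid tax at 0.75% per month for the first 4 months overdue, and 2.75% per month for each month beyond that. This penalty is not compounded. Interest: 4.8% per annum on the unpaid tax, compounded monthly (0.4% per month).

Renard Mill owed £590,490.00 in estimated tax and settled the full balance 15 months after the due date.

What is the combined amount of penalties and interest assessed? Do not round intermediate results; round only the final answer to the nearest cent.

Penalty, months 1–4: 4 × 0.75% × £590,490.00 = £17,714.70
Penalty, months 5–15: 11 × 2.75% × £590,490.00 = £178,623.23…
Interest: £590,490.00 × ((1 + 0.004)^15 − 1) = £590,490.00 × 0.0617095… = £36,438.8264…
Penalties + interest = £196,337.9250 + £36,438.8264… = £232,776.75

£232,776.75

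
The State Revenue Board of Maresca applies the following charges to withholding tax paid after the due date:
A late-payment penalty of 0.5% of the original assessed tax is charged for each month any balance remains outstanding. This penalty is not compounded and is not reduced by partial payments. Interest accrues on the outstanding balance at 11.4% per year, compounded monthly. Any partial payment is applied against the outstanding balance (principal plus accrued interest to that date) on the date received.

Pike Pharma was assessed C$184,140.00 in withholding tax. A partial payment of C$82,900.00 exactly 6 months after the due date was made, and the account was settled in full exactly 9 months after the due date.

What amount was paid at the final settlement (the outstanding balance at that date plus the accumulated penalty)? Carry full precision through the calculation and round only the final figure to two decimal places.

Monthly rate = 11.4% ÷ 12 = 0.95%
Balance at month 6: C$184,140.0000 × (1 + 0.0095)^6 = C$194,888.4396…
After C$82,900.00 payment: C$194,888.4396… − C$82,900.00 = C$111,988.4396…
Balance at month 9: C$111,988.4396… × (1 + 0.0095)^3 = C$115,210.5271…
Penalty: 9 × 0.5% × C$184,140.00 = C$8,286.30
Final settlement = outstanding balance + penalty = C$115,210.5271… + C$8,286.30 = C$123,496.83

C$123,496.83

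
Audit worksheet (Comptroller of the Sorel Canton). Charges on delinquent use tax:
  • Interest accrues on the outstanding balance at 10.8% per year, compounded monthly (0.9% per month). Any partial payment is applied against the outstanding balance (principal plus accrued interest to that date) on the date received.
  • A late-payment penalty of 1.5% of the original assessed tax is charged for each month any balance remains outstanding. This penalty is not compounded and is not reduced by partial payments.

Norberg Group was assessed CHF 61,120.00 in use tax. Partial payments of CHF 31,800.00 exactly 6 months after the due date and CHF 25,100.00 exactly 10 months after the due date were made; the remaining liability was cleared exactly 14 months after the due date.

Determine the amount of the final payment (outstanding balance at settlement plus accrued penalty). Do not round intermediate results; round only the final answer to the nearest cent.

Balance at month 6: CHF 61,120.0000 × (1 + 0.009)^6 = CHF 64,495.6380…
After CHF 31,800.00 payment: CHF 64,495.6380… − CHF 31,800.00 = CHF 32,695.6380…
Balance at month 10: CHF 32,695.6380… × (1 + 0.009)^4 = CHF 33,888.6666…
After CHF 25,100.00 payment: CHF 33,888.6666… − CHF 25,100.00 = CHF 8,788.6666…
Balance at month 14: CHF 8,788.6666… × (1 + 0.009)^4 = CHF 9,109.3555…
Penalty: 14 × 1.5% × CHF 61,120.00 = CHF 12,835.20
Final settlement = outstanding balance + penalty = CHF 9,109.3555… + CHF 12,835.20 = CHF 21,944.56

CHF 21,944.56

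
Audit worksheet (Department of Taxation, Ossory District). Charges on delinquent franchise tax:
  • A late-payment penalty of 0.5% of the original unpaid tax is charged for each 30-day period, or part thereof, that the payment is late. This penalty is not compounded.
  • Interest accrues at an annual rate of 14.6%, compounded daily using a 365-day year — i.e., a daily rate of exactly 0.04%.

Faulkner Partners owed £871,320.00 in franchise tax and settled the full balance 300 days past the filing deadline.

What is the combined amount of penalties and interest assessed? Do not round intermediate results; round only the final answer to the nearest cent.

£154,632.99

Penalty periods: ⌈300/30⌉ = 10; penalty = 10 × 0.5% × £871,320.00 = £43,566.00
Interest: £871,320.00 × ((1 + 0.0004)^300 − 1) = £871,320.00 × 0.12746980… = £111,066.9854…
Penalties + interest = £43,566.0000 + £111,066.9854… = £154,632.99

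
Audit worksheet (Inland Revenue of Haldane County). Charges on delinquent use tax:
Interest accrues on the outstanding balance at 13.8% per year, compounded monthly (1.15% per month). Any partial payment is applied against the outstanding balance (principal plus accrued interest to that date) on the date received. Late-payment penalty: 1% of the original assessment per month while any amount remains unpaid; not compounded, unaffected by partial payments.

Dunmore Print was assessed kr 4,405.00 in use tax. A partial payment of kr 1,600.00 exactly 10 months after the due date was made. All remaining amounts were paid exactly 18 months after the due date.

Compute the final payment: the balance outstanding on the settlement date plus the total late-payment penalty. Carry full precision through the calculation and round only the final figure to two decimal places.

Balance at month 10: kr 4,405.0000 × (1 + 0.0115)^10 = kr 4,938.6106…
After kr 1,600.00 payment: kr 4,938.6106… − kr 1,600.00 = kr 3,338.6106…
Balance at month 18: kr 3,338.6106… × (1 + 0.0115)^8 = kr 3,658.4141…
Penalty: 18 × 1% × kr 4,405.00 = kr 792.90
Final settlement = outstanding balance + penalty = kr 3,658.4141… + kr 792.90 = kr 4,451.31

kr 4,451.31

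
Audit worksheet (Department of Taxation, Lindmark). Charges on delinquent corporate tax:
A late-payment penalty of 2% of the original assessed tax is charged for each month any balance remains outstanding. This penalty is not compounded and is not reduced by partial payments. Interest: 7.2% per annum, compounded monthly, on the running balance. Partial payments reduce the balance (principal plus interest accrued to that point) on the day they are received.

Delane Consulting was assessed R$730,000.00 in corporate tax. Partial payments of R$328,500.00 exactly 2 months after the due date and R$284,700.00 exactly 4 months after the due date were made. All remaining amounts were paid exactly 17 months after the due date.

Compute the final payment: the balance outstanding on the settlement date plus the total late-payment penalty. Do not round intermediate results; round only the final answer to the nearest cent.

R$389,280.09

Monthly rate = 7.2% ÷ 12 = 0.6%
Balance at month 2: R$730,000.0000 × (1 + 0.006)^2 = R$738,786.2800
After R$328,500.00 payment: R$738,786.2800 − R$328,500.00 = R$410,286.2800
Balance at month 4: R$410,286.2800 × (1 + 0.006)^2 = R$415,224.4857…
After R$284,700.00 payment: R$415,224.4857… − R$284,700.00 = R$130,524.4857…
Balance at month 17: R$130,524.4857… × (1 + 0.006)^13 = R$141,080.0939…
Penalty: 17 × 2% × R$730,000.00 = R$248,200.00
Final settlement = outstanding balance + penalty = R$141,080.0939… + R$248,200.00 = R$389,280.09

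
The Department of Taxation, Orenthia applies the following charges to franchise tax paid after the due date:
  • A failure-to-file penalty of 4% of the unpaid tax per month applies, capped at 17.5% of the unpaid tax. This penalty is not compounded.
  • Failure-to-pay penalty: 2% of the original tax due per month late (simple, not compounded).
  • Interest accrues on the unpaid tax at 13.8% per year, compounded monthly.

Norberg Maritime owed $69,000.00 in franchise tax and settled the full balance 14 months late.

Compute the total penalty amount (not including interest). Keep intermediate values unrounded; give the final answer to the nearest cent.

$31,395.00

Failure-to-file: 14 × 4% × $69,000.00 = $38,640.00, capped at 17.5% × $69,000.00 = $12,075.00
Failure-to-pay penalty = 2% × $69,000.00 × 14 mo = $19,320.00
Total penalty = $12,075.00 + $19,320.00 = $31,395.00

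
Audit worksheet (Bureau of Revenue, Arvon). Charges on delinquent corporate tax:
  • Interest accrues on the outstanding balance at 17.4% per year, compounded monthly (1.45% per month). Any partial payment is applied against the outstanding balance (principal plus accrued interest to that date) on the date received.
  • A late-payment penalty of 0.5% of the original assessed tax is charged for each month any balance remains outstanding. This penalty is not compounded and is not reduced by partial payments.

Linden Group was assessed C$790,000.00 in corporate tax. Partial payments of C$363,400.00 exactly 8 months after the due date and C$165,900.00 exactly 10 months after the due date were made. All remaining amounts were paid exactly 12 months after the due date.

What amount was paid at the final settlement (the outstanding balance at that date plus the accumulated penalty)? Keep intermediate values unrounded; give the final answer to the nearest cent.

Balance at month 8: C$790,000.0000 × (1 + 0.0145)^8 = C$886,428.0743…
After C$363,400.00 payment: C$886,428.0743… − C$363,400.00 = C$523,028.0743…
Balance at month 10: C$523,028.0743… × (1 + 0.0145)^2 = C$538,305.8551…
After C$165,900.00 payment: C$538,305.8551… − C$165,900.00 = C$372,405.8551…
Balance at month 12: C$372,405.8551… × (1 + 0.0145)^2 = C$383,283.9232…
Penalty: 12 × 0.5% × C$790,000.00 = C$47,400.00
Final settlement = outstanding balance + penalty = C$383,283.9232… + C$47,400.00 = C$430,683.92

C$430,683.92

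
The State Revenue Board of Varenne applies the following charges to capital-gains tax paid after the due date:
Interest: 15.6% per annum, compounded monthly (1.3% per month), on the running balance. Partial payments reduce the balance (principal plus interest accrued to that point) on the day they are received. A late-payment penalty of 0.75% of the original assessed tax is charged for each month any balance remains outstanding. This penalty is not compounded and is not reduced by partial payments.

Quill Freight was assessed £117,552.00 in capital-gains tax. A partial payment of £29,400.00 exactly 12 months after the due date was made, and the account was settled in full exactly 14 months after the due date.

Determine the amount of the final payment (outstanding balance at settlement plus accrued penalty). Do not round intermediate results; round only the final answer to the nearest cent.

Balance at month 12: £117,552.0000 × (1 + 0.013)^12 = £137,259.8016…
After £29,400.00 payment: £137,259.8016… − £29,400.00 = £107,859.8016…
Balance at month 14: £107,859.8016… × (1 + 0.013)^2 = £110,682.3848…
Penalty: 14 × 0.75% × £117,552.00 = £12,342.96
Final settlement = outstanding balance + penalty = £110,682.3848… + £12,342.96 = £123,025.34

£123,025.34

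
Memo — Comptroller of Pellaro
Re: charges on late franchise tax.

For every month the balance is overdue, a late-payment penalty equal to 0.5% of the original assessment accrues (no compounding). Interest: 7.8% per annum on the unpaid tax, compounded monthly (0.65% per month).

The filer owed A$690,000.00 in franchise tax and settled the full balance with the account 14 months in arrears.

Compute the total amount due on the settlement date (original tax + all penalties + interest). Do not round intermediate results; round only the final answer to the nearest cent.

Late-payment penalty: 14 × 0.5% × A$690,000.00 = A$48,300.00
Interest: A$690,000.00 × ((1 + 0.0065)^14 − 1) = A$690,000.00 × 0.0949465… = A$65,513.1014…
Total = A$690,000.00 + A$48,300.0000 + A$65,513.1014… = A$803,813.10

A$803,813.10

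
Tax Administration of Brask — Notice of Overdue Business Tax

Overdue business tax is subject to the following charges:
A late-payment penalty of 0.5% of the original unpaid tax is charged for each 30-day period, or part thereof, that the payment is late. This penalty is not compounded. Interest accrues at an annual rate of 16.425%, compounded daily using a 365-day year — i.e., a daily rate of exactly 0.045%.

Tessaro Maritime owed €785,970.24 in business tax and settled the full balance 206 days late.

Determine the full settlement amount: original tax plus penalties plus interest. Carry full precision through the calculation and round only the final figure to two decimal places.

Penalty periods: ⌈206/30⌉ = 7; penalty = 7 × 0.5% × €785,970.24 = €27,508.96…
Interest: €785,970.24 × ((1 + 0.00045)^206 − 1) = €785,970.24 × 0.09710967… = €76,325.3105…
Total = €785,970.24 + €27,508.9584 + €76,325.3105… = €889,804.51

€889,804.51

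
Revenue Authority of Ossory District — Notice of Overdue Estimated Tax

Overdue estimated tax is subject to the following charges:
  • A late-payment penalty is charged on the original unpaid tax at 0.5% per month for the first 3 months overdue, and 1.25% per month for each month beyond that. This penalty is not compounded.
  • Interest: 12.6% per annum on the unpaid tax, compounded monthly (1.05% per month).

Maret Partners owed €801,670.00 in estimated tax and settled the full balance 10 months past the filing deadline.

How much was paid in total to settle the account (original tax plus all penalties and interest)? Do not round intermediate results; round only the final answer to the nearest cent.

Penalty, months 1–3: 3 × 0.5% × €801,670.00 = €12,025.05
Penalty, months 4–10: 7 × 1.25% × €801,670.00 = €70,146.13…
Interest: €801,670.00 × ((1 + 0.0105)^10 − 1) = €801,670.00 × 0.1101028… = €88,266.0716…
Total = €801,670.00 + €82,171.1750 + €88,266.0716… = €972,107.25

€972,107.25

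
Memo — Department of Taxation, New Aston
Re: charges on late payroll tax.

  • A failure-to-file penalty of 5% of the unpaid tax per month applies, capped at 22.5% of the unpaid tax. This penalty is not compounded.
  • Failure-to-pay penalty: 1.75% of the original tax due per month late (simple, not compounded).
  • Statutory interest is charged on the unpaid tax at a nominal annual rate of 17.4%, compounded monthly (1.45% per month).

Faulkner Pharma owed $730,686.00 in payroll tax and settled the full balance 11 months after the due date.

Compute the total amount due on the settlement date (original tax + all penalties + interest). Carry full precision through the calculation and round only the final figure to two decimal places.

$1,161,119.72

Failure-to-file: 11 × 5% × $730,686.00 = $401,877.30, capped at 22.5% × $730,686.00 = $164,404.35
Failure-to-pay penalty: 11 × 1.75% × $730,686.00 = $140,657.06…
Interest: $730,686.00 × ((1 + 0.0145)^11 − 1) = $730,686.00 × 0.1715817… = $125,372.3177…
Total = $730,686.00 + $305,061.4050 + $125,372.3177… = $1,161,119.72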